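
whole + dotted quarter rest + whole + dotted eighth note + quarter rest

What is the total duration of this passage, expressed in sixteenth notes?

45

Each duration in sixteenth notes: whole = 16; dotted quarter rest = 6; whole = 16; dotted eighth note = 3; quarter rest = 4.
Adding: 16 + 6 + 16 + 3 + 4 = 45 sixteenth notes.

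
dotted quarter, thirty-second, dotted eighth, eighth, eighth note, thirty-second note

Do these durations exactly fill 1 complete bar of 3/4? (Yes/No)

No

One bar of 3/4 = 24 thirty-second notes.
Working in thirty-second notes: dotted quarter = 12; thirty-second = 1; dotted eighth = 6; eighth = 4; eighth note = 4; thirty-second note = 1.
Adding: 12 + 1 + 6 + 4 + 4 + 1 = 28.
28 exceeds 24, so the answer is No.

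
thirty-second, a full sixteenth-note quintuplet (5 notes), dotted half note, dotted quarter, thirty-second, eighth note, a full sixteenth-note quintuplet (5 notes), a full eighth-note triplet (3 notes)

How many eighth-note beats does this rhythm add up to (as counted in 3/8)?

16.5

One eighth-note beat = 4 thirty-second notes.
In thirty-second notes: thirty-second = 1; a full sixteenth-note quintuplet (5 notes) (five quintuplet sixteenths span one quarter) = 8; dotted half note = 24; dotted quarter = 12; thirty-second = 1; eighth note = 4; a full sixteenth-note quintuplet (5 notes) (five quintuplet sixteenths span one quarter) = 8; a full eighth-note triplet (3 notes) (three triplet eighths span one quarter) = 8.
Sum: 1 + 8 + 24 + 12 + 1 + 4 + 8 + 8 = 66.
66 ÷ 4 = 16.5 beats.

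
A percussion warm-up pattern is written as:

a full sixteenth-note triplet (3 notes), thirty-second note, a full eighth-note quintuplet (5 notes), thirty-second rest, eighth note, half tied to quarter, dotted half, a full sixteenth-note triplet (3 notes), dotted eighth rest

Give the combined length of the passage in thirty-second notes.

84

In thirty-second notes: a full sixteenth-note triplet (3 notes) (three triplet sixteenths span one eighth) = 4; thirty-second note = 1; a full eighth-note quintuplet (5 notes) (five quintuplet eighths span one half) = 16; thirty-second rest = 1; eighth note = 4; half tied to quarter (half + quarter) = 24; dotted half = 24; a full sixteenth-note triplet (3 notes) (three triplet sixteenths span one eighth) = 4; dotted eighth rest = 6.
Total: 4 + 1 + 16 + 1 + 4 + 24 + 24 + 4 + 6 = 84 thirty-second notes.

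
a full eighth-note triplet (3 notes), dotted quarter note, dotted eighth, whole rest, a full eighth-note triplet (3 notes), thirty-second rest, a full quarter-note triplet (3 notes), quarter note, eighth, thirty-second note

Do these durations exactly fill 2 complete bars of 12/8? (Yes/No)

One bar of 12/8 = 48 thirty-second notes, so 2 bars = 96.
In thirty-second notes: a full eighth-note triplet (3 notes) (three triplet eighths span one quarter) = 8; dotted quarter note = 12; dotted eighth = 6; whole rest = 32; a full eighth-note triplet (3 notes) (three triplet eighths span one quarter) = 8; thirty-second rest = 1; a full quarter-note triplet (3 notes) (three triplet quarters span one half) = 16; quarter note = 8; eighth = 4; thirty-second note = 1.
Sum: 8 + 12 + 6 + 32 + 8 + 1 + 16 + 8 + 4 + 1 = 96.
96 equals 96, so the answer is Yes.

Yes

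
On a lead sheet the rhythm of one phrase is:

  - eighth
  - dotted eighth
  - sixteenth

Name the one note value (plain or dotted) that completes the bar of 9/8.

dotted half note

The bar of 9/8 = 18 sixteenth notes.
Convert each value to sixteenth notes: eighth = 2; dotted eighth = 3; sixteenth = 1.
Total: 2 + 3 + 1 = 6.
Remaining: 18 − 6 = 12 sixteenth notes, which is a dotted half note.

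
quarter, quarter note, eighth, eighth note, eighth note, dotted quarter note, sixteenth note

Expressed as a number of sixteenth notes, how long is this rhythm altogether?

In sixteenth notes: quarter = 4; quarter note = 4; eighth = 2; eighth note = 2; eighth note = 2; dotted quarter note = 6; sixteenth note = 1.
Total: 4 + 4 + 2 + 2 + 2 + 6 + 1 = 21 sixteenth notes.

21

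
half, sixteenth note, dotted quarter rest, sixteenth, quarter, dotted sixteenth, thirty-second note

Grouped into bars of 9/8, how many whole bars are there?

One bar of 9/8 = 36 thirty-second notes.
Express everything in thirty-second notes: half = 16; sixteenth note = 2; dotted quarter rest = 12; sixteenth = 2; quarter = 8; dotted sixteenth = 3; thirty-second note = 1.
Total: 16 + 2 + 12 + 2 + 8 + 3 + 1 = 44.
44 ÷ 36 = 1 complete bar with 8 left over.

1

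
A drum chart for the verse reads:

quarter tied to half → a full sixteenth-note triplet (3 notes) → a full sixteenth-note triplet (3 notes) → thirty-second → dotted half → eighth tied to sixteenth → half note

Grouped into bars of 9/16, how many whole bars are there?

4

One bar of 9/16 = 18 thirty-second notes.
In thirty-second notes: quarter tied to half (quarter + half) = 24; a full sixteenth-note triplet (3 notes) (three triplet sixteenths span one eighth) = 4; a full sixteenth-note triplet (3 notes) (three triplet sixteenths span one eighth) = 4; thirty-second = 1; dotted half = 24; eighth tied to sixteenth (eighth + sixteenth) = 6; half note = 16.
Adding: 24 + 4 + 4 + 1 + 24 + 6 + 16 = 79.
79 ÷ 18 = 4 complete bars with 7 left over.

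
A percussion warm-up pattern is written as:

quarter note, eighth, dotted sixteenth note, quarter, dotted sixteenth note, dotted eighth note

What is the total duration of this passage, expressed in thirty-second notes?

Express everything in thirty-second notes: quarter note = 8; eighth = 4; dotted sixteenth note = 3; quarter = 8; dotted sixteenth note = 3; dotted eighth note = 6.
Adding: 8 + 4 + 3 + 8 + 3 + 6 = 32 thirty-second notes.

32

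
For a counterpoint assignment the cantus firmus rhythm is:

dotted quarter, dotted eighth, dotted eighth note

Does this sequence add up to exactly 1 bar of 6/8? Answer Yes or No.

One bar of 6/8 = 12 sixteenth notes.
Express everything in sixteenth notes: dotted quarter = 6; dotted eighth = 3; dotted eighth note = 3.
Total: 6 + 3 + 3 = 12.
12 equals 12, so the answer is Yes.

Yes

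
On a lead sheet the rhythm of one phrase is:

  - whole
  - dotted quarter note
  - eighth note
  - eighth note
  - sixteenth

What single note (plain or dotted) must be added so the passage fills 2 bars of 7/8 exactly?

2 bars of 7/8 = 28 sixteenth notes.
Working in sixteenth notes: whole = 16; dotted quarter note = 6; eighth note = 2; eighth note = 2; sixteenth = 1.
Adding: 16 + 6 + 2 + 2 + 1 = 27.
Remaining: 28 − 27 = 1 sixteenth note, which is a sixteenth note.

sixteenth note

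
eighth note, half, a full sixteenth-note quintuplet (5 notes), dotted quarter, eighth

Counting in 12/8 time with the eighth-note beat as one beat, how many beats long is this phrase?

One eighth-note beat = 2 sixteenth notes.
Working in sixteenth notes: eighth note = 2; half = 8; a full sixteenth-note quintuplet (5 notes) (five quintuplet sixteenths span one quarter) = 4; dotted quarter = 6; eighth = 2.
Adding: 2 + 8 + 4 + 6 + 2 = 22.
22 ÷ 2 = 11 beats.

11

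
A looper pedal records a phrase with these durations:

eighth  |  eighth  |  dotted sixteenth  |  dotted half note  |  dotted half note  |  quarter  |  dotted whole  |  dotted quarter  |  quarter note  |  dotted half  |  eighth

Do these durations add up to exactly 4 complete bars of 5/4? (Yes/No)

No

One bar of 5/4 = 40 thirty-second notes, so 4 bars = 160.
Working in thirty-second notes: eighth = 4; eighth = 4; dotted sixteenth = 3; dotted half note = 24; dotted half note = 24; quarter = 8; dotted whole = 48; dotted quarter = 12; quarter note = 8; dotted half = 24; eighth = 4.
Altogether 4 + 4 + 3 + 24 + 24 + 8 + 48 + 12 + 8 + 24 + 4 = 163.
163 exceeds 160, so the answer is No.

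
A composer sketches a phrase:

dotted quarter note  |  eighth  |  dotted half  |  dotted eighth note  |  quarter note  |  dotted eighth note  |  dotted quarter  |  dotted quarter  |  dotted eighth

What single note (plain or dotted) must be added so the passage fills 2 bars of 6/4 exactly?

2 bars of 6/4 = 48 sixteenth notes.
Convert each value to sixteenth notes: dotted quarter note = 6; eighth = 2; dotted half = 12; dotted eighth note = 3; quarter note = 4; dotted eighth note = 3; dotted quarter = 6; dotted quarter = 6; dotted eighth = 3.
Sum: 6 + 2 + 12 + 3 + 4 + 3 + 6 + 6 + 3 = 45.
Remaining: 48 − 45 = 3 sixteenth notes, which is a dotted eighth note.

dotted eighth note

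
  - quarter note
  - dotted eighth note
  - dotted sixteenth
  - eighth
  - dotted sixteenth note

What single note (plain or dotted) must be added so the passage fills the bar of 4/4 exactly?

quarter note

The bar of 4/4 = 32 thirty-second notes.
Each duration in thirty-second notes: quarter note = 8; dotted eighth note = 6; dotted sixteenth = 3; eighth = 4; dotted sixteenth note = 3.
Total: 8 + 6 + 3 + 4 + 3 = 24.
Remaining: 32 − 24 = 8 thirty-second notes, which is a quarter note.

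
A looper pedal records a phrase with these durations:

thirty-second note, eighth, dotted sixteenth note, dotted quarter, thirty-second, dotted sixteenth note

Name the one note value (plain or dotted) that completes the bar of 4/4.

quarter note

The bar of 4/4 = 32 thirty-second notes.
Convert each value to thirty-second notes: thirty-second note = 1; eighth = 4; dotted sixteenth note = 3; dotted quarter = 12; thirty-second = 1; dotted sixteenth note = 3.
Total: 1 + 4 + 3 + 12 + 1 + 3 = 24.
Remaining: 32 − 24 = 8 thirty-second notes, which is a quarter note.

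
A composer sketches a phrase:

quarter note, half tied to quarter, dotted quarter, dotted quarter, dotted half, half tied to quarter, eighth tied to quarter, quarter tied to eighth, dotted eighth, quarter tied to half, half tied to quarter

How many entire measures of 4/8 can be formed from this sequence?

11

One bar of 4/8 = 8 sixteenth notes.
Convert each value to sixteenth notes: quarter note = 4; half tied to quarter (half + quarter) = 12; dotted quarter = 6; dotted quarter = 6; dotted half = 12; half tied to quarter (half + quarter) = 12; eighth tied to quarter (eighth + quarter) = 6; quarter tied to eighth (quarter + eighth) = 6; dotted eighth = 3; quarter tied to half (quarter + half) = 12; half tied to quarter (half + quarter) = 12.
Total: 4 + 12 + 6 + 6 + 12 + 12 + 6 + 6 + 3 + 12 + 12 = 91.
91 ÷ 8 = 11 complete bars with 3 left over.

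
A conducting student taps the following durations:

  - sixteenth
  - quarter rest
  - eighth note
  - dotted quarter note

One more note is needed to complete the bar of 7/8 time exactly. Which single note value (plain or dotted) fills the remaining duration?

The bar of 7/8 = 14 sixteenth notes.
Convert each value to sixteenth notes: sixteenth = 1; quarter rest = 4; eighth note = 2; dotted quarter note = 6.
Adding: 1 + 4 + 2 + 6 = 13.
Remaining: 14 − 13 = 1 sixteenth note, which is a sixteenth note.

sixteenth note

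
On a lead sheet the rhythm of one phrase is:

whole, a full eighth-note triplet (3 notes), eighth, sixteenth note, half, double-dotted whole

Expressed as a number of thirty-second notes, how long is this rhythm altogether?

118

Convert each value to thirty-second notes: whole = 32; a full eighth-note triplet (3 notes) (three triplet eighths span one quarter) = 8; eighth = 4; sixteenth note = 2; half = 16; double-dotted whole = 56.
Total: 32 + 8 + 4 + 2 + 16 + 56 = 118 thirty-second notes.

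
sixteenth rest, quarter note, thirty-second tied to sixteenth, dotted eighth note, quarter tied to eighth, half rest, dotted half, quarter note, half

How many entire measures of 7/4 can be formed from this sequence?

1

One bar of 7/4 = 56 thirty-second notes.
Each duration in thirty-second notes: sixteenth rest = 2; quarter note = 8; thirty-second tied to sixteenth (thirty-second + sixteenth) = 3; dotted eighth note = 6; quarter tied to eighth (quarter + eighth) = 12; half rest = 16; dotted half = 24; quarter note = 8; half = 16.
Altogether 2 + 8 + 3 + 6 + 12 + 16 + 24 + 8 + 16 = 95.
95 ÷ 56 = 1 complete bar with 39 left over.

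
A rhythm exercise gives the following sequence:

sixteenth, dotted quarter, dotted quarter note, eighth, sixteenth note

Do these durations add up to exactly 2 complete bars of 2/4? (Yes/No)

Yes

One bar of 2/4 = 8 sixteenth notes, so 2 bars = 16.
Working in sixteenth notes: sixteenth = 1; dotted quarter = 6; dotted quarter note = 6; eighth = 2; sixteenth note = 1.
Altogether 1 + 6 + 6 + 2 + 1 = 16.
16 equals 16, so the answer is Yes.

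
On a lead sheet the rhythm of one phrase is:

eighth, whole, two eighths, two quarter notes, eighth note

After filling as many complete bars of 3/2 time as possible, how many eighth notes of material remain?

4

One bar of 3/2 = 12 eighth notes.
Working in eighth notes: eighth = 1; whole = 8; eighth = 1; eighth = 1; quarter note = 2; quarter note = 2; eighth note = 1.
Altogether 1 + 8 + 1 + 1 + 2 + 2 + 1 = 16.
16 ÷ 12 = 1 complete bar with 4 eighth notes remaining.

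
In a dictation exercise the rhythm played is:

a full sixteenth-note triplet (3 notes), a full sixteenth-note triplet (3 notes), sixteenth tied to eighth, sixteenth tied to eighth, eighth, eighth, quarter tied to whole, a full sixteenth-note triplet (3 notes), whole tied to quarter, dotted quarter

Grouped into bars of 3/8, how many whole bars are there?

10

One bar of 3/8 = 6 sixteenth notes.
Working in sixteenth notes: a full sixteenth-note triplet (3 notes) (three triplet sixteenths span one eighth) = 2; a full sixteenth-note triplet (3 notes) (three triplet sixteenths span one eighth) = 2; sixteenth tied to eighth (sixteenth + eighth) = 3; sixteenth tied to eighth (sixteenth + eighth) = 3; eighth = 2; eighth = 2; quarter tied to whole (quarter + whole) = 20; a full sixteenth-note triplet (3 notes) (three triplet sixteenths span one eighth) = 2; whole tied to quarter (whole + quarter) = 20; dotted quarter = 6.
Total: 2 + 2 + 3 + 3 + 2 + 2 + 20 + 2 + 20 + 6 = 62.
62 ÷ 6 = 10 complete bars with 2 left over.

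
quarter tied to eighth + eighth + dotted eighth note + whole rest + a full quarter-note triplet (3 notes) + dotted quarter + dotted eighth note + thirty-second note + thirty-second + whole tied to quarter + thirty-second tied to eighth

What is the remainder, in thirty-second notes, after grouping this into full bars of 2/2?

One bar of 2/2 = 32 thirty-second notes.
Working in thirty-second notes: quarter tied to eighth (quarter + eighth) = 12; eighth = 4; dotted eighth note = 6; whole rest = 32; a full quarter-note triplet (3 notes) (three triplet quarters span one half) = 16; dotted quarter = 12; dotted eighth note = 6; thirty-second note = 1; thirty-second = 1; whole tied to quarter (whole + quarter) = 40; thirty-second tied to eighth (thirty-second + eighth) = 5.
Adding: 12 + 4 + 6 + 32 + 16 + 12 + 6 + 1 + 1 + 40 + 5 = 135.
135 ÷ 32 = 4 complete bars with 7 thirty-second notes remaining.

7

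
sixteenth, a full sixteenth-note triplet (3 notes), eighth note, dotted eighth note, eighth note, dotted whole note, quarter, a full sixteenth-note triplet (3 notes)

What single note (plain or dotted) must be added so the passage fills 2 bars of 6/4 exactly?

half note

2 bars of 6/4 = 48 sixteenth notes.
Convert each value to sixteenth notes: sixteenth = 1; a full sixteenth-note triplet (3 notes) (three triplet sixteenths span one eighth) = 2; eighth note = 2; dotted eighth note = 3; eighth note = 2; dotted whole note = 24; quarter = 4; a full sixteenth-note triplet (3 notes) (three triplet sixteenths span one eighth) = 2.
Altogether 1 + 2 + 2 + 3 + 2 + 24 + 4 + 2 = 40.
Remaining: 48 − 40 = 8 sixteenth notes, which is a half note.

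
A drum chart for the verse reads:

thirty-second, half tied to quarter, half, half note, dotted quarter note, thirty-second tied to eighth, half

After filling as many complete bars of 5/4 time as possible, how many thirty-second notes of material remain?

One bar of 5/4 = 40 thirty-second notes.
Each duration in thirty-second notes: thirty-second = 1; half tied to quarter (half + quarter) = 24; half = 16; half note = 16; dotted quarter note = 12; thirty-second tied to eighth (thirty-second + eighth) = 5; half = 16.
Altogether 1 + 24 + 16 + 16 + 12 + 5 + 16 = 90.
90 ÷ 40 = 2 complete bars with 10 thirty-second notes remaining.

10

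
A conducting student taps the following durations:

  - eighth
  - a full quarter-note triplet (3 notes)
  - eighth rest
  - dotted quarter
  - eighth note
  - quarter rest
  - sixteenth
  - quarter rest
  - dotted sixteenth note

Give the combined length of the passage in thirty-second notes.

61

Each duration in thirty-second notes: eighth = 4; a full quarter-note triplet (3 notes) (three triplet quarters span one half) = 16; eighth rest = 4; dotted quarter = 12; eighth note = 4; quarter rest = 8; sixteenth = 2; quarter rest = 8; dotted sixteenth note = 3.
Adding: 4 + 16 + 4 + 12 + 4 + 8 + 2 + 8 + 3 = 61 thirty-second notes.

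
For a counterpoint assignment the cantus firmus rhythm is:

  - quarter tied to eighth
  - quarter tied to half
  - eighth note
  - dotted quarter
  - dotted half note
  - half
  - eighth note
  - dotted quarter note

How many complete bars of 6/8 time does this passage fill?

4

One bar of 6/8 = 6 eighth notes.
In eighth notes: quarter tied to eighth (quarter + eighth) = 3; quarter tied to half (quarter + half) = 6; eighth note = 1; dotted quarter = 3; dotted half note = 6; half = 4; eighth note = 1; dotted quarter note = 3.
Sum: 3 + 6 + 1 + 3 + 6 + 4 + 1 + 3 = 27.
27 ÷ 6 = 4 complete bars with 3 left over.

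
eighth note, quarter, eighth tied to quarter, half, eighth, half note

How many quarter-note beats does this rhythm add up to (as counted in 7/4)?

7.5

One quarter-note beat = 2 eighth notes.
In eighth notes: eighth note = 1; quarter = 2; eighth tied to quarter (eighth + quarter) = 3; half = 4; eighth = 1; half note = 4.
Altogether 1 + 2 + 3 + 4 + 1 + 4 = 15.
15 ÷ 2 = 7.5 beats.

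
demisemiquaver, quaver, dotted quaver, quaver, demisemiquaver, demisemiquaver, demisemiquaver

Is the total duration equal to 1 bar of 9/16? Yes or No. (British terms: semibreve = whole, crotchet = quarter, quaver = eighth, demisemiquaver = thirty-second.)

Yes

One bar of 9/16 = 18 thirty-second notes.
Convert each value to thirty-second notes: demisemiquaver = 1; quaver = 4; dotted quaver = 6; quaver = 4; demisemiquaver = 1; demisemiquaver = 1; demisemiquaver = 1.
Altogether 1 + 4 + 6 + 4 + 1 + 1 + 1 = 18.
18 equals 18, so the answer is Yes.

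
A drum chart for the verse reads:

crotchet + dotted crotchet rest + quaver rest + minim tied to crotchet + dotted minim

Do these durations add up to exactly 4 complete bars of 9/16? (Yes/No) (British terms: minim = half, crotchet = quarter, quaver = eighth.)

Yes

One bar of 9/16 = 9 sixteenth notes, so 4 bars = 36.
In sixteenth notes: crotchet = 4; dotted crotchet rest = 6; quaver rest = 2; minim tied to crotchet (minim + crotchet) = 12; dotted minim = 12.
Altogether 4 + 6 + 2 + 12 + 12 = 36.
36 equals 36, so the answer is Yes.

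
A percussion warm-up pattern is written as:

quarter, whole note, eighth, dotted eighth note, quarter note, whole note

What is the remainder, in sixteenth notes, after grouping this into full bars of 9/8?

9

One bar of 9/8 = 18 sixteenth notes.
Express everything in sixteenth notes: quarter = 4; whole note = 16; eighth = 2; dotted eighth note = 3; quarter note = 4; whole note = 16.
Altogether 4 + 16 + 2 + 3 + 4 + 16 = 45.
45 ÷ 18 = 2 complete bars with 9 sixteenth notes remaining.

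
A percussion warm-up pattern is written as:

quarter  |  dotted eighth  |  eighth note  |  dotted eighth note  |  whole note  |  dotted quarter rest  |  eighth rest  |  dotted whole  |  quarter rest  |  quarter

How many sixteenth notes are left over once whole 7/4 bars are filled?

12

One bar of 7/4 = 28 sixteenth notes.
Express everything in sixteenth notes: quarter = 4; dotted eighth = 3; eighth note = 2; dotted eighth note = 3; whole note = 16; dotted quarter rest = 6; eighth rest = 2; dotted whole = 24; quarter rest = 4; quarter = 4.
Adding: 4 + 3 + 2 + 3 + 16 + 6 + 2 + 24 + 4 + 4 = 68.
68 ÷ 28 = 2 complete bars with 12 sixteenth notes remaining.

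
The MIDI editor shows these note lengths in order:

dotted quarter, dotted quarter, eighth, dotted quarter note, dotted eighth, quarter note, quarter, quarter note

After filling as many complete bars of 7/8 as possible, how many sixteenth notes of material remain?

One bar of 7/8 = 14 sixteenth notes.
Express everything in sixteenth notes: dotted quarter = 6; dotted quarter = 6; eighth = 2; dotted quarter note = 6; dotted eighth = 3; quarter note = 4; quarter = 4; quarter note = 4.
Adding: 6 + 6 + 2 + 6 + 3 + 4 + 4 + 4 = 35.
35 ÷ 14 = 2 complete bars with 7 sixteenth notes remaining.

7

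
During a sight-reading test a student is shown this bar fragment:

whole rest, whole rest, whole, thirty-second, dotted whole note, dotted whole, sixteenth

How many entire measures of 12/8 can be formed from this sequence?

4

One bar of 12/8 = 48 thirty-second notes.
Convert each value to thirty-second notes: whole rest = 32; whole rest = 32; whole = 32; thirty-second = 1; dotted whole note = 48; dotted whole = 48; sixteenth = 2.
Sum: 32 + 32 + 32 + 1 + 48 + 48 + 2 = 195.
195 ÷ 48 = 4 complete bars with 3 left over.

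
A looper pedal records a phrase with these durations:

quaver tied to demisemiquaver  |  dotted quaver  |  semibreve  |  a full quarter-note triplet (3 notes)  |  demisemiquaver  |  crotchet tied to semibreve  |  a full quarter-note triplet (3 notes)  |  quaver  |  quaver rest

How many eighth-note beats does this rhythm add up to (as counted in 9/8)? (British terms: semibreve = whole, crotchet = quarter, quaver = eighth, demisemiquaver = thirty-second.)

One eighth-note beat = 4 thirty-second notes.
Express everything in thirty-second notes: quaver tied to demisemiquaver (quaver + demisemiquaver) = 5; dotted quaver = 6; semibreve = 32; a full quarter-note triplet (3 notes) (three triplet quarters span one half) = 16; demisemiquaver = 1; crotchet tied to semibreve (crotchet + semibreve) = 40; a full quarter-note triplet (3 notes) (three triplet quarters span one half) = 16; quaver = 4; quaver rest = 4.
Total: 5 + 6 + 32 + 16 + 1 + 40 + 16 + 4 + 4 = 124.
124 ÷ 4 = 31 beats.

31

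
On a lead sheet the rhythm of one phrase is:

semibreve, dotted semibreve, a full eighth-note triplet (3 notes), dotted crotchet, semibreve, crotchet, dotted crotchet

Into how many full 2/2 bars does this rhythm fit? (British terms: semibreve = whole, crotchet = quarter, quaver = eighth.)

One bar of 2/2 = 8 eighth notes.
Convert each value to eighth notes: semibreve = 8; dotted semibreve = 12; a full eighth-note triplet (3 notes) (three triplet eighths span one quarter) = 2; dotted crotchet = 3; semibreve = 8; crotchet = 2; dotted crotchet = 3.
Adding: 8 + 12 + 2 + 3 + 8 + 2 + 3 = 38.
38 ÷ 8 = 4 complete bars with 6 left over.

4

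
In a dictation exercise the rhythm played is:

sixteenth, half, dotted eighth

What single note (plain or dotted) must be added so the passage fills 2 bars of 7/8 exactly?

2 bars of 7/8 = 28 sixteenth notes.
In sixteenth notes: sixteenth = 1; half = 8; dotted eighth = 3.
Sum: 1 + 8 + 3 = 12.
Remaining: 28 − 12 = 16 sixteenth notes, which is a whole note.

whole note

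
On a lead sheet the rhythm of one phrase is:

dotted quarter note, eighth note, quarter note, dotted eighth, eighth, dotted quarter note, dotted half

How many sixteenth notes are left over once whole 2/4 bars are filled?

One bar of 2/4 = 8 sixteenth notes.
Each duration in sixteenth notes: dotted quarter note = 6; eighth note = 2; quarter note = 4; dotted eighth = 3; eighth = 2; dotted quarter note = 6; dotted half = 12.
Total: 6 + 2 + 4 + 3 + 2 + 6 + 12 = 35.
35 ÷ 8 = 4 complete bars with 3 sixteenth notes remaining.

3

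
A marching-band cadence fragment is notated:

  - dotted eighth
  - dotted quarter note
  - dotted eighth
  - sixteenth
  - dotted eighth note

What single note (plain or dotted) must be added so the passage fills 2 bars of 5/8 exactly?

quarter note

2 bars of 5/8 = 20 sixteenth notes.
Express everything in sixteenth notes: dotted eighth = 3; dotted quarter note = 6; dotted eighth = 3; sixteenth = 1; dotted eighth note = 3.
Total: 3 + 6 + 3 + 1 + 3 = 16.
Remaining: 20 − 16 = 4 sixteenth notes, which is a quarter note.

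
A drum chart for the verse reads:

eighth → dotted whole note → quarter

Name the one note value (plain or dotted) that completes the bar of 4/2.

eighth note

The bar of 4/2 = 16 eighth notes.
In eighth notes: eighth = 1; dotted whole note = 12; quarter = 2.
Sum: 1 + 12 + 2 = 15.
Remaining: 16 − 15 = 1 eighth note, which is a eighth note.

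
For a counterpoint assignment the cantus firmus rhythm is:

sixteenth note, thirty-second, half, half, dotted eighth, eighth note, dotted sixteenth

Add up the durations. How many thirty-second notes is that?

48

In thirty-second notes: sixteenth note = 2; thirty-second = 1; half = 16; half = 16; dotted eighth = 6; eighth note = 4; dotted sixteenth = 3.
Sum: 2 + 1 + 16 + 16 + 6 + 4 + 3 = 48 thirty-second notes.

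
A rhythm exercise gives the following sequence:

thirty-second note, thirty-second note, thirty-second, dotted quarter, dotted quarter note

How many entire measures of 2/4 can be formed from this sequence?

One bar of 2/4 = 16 thirty-second notes.
Working in thirty-second notes: thirty-second note = 1; thirty-second note = 1; thirty-second = 1; dotted quarter = 12; dotted quarter note = 12.
Total: 1 + 1 + 1 + 12 + 12 = 27.
27 ÷ 16 = 1 complete bar with 11 left over.

1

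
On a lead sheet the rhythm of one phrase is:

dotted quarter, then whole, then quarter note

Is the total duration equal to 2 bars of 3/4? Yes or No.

No

One bar of 3/4 = 6 eighth notes, so 2 bars = 12.
Express everything in eighth notes: dotted quarter = 3; whole = 8; quarter note = 2.
Sum: 3 + 8 + 2 = 13.
13 exceeds 12, so the answer is No.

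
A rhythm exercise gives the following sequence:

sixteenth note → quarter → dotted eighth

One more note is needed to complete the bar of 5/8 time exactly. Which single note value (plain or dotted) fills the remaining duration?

The bar of 5/8 = 10 sixteenth notes.
In sixteenth notes: sixteenth note = 1; quarter = 4; dotted eighth = 3.
Adding: 1 + 4 + 3 = 8.
Remaining: 10 − 8 = 2 sixteenth notes, which is a eighth note.

eighth note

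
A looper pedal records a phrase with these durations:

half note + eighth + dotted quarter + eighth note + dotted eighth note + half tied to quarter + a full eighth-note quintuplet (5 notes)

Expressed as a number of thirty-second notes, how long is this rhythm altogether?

Each duration in thirty-second notes: half note = 16; eighth = 4; dotted quarter = 12; eighth note = 4; dotted eighth note = 6; half tied to quarter (half + quarter) = 24; a full eighth-note quintuplet (5 notes) (five quintuplet eighths span one half) = 16.
Altogether 16 + 4 + 12 + 4 + 6 + 24 + 16 = 82 thirty-second notes.

82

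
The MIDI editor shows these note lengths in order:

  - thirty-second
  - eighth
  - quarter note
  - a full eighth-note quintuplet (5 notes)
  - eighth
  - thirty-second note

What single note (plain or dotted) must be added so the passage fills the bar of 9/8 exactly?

The bar of 9/8 = 36 thirty-second notes.
In thirty-second notes: thirty-second = 1; eighth = 4; quarter note = 8; a full eighth-note quintuplet (5 notes) (five quintuplet eighths span one half) = 16; eighth = 4; thirty-second note = 1.
Total: 1 + 4 + 8 + 16 + 4 + 1 = 34.
Remaining: 36 − 34 = 2 thirty-second notes, which is a sixteenth note.

sixteenth note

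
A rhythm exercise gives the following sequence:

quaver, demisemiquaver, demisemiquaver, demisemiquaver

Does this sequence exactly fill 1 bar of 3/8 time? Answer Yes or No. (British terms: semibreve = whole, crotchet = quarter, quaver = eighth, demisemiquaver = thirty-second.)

No

One bar of 3/8 = 12 thirty-second notes.
Convert each value to thirty-second notes: quaver = 4; demisemiquaver = 1; demisemiquaver = 1; demisemiquaver = 1.
Total: 4 + 1 + 1 + 1 = 7.
7 falls short of 12, so the answer is No.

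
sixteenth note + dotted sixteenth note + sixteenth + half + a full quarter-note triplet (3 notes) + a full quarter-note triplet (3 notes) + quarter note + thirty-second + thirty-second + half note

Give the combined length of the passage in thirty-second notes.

In thirty-second notes: sixteenth note = 2; dotted sixteenth note = 3; sixteenth = 2; half = 16; a full quarter-note triplet (3 notes) (three triplet quarters span one half) = 16; a full quarter-note triplet (3 notes) (three triplet quarters span one half) = 16; quarter note = 8; thirty-second = 1; thirty-second = 1; half note = 16.
Sum: 2 + 3 + 2 + 16 + 16 + 16 + 8 + 1 + 1 + 16 = 81 thirty-second notes.

81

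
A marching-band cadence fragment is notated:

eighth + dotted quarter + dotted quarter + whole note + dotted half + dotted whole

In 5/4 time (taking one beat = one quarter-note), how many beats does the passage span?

One quarter-note beat = 2 eighth notes.
Express everything in eighth notes: eighth = 1; dotted quarter = 3; dotted quarter = 3; whole note = 8; dotted half = 6; dotted whole = 12.
Total: 1 + 3 + 3 + 8 + 6 + 12 = 33.
33 ÷ 2 = 16.5 beats.

16.5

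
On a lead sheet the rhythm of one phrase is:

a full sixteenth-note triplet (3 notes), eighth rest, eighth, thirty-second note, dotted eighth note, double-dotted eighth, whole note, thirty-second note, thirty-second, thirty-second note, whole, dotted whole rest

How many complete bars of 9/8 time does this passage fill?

One bar of 9/8 = 36 thirty-second notes.
In thirty-second notes: a full sixteenth-note triplet (3 notes) (three triplet sixteenths span one eighth) = 4; eighth rest = 4; eighth = 4; thirty-second note = 1; dotted eighth note = 6; double-dotted eighth = 7; whole note = 32; thirty-second note = 1; thirty-second = 1; thirty-second note = 1; whole = 32; dotted whole rest = 48.
Adding: 4 + 4 + 4 + 1 + 6 + 7 + 32 + 1 + 1 + 1 + 32 + 48 = 141.
141 ÷ 36 = 3 complete bars with 33 left over.

3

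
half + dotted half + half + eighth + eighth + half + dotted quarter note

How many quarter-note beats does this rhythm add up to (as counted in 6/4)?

One quarter-note beat = 2 eighth notes.
Working in eighth notes: half = 4; dotted half = 6; half = 4; eighth = 1; eighth = 1; half = 4; dotted quarter note = 3.
Altogether 4 + 6 + 4 + 1 + 1 + 4 + 3 = 23.
23 ÷ 2 = 11.5 beats.

11.5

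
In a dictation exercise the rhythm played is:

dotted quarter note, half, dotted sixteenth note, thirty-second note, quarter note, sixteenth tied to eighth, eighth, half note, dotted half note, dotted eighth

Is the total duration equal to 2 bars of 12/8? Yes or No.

One bar of 12/8 = 48 thirty-second notes, so 2 bars = 96.
Express everything in thirty-second notes: dotted quarter note = 12; half = 16; dotted sixteenth note = 3; thirty-second note = 1; quarter note = 8; sixteenth tied to eighth (sixteenth + eighth) = 6; eighth = 4; half note = 16; dotted half note = 24; dotted eighth = 6.
Sum: 12 + 16 + 3 + 1 + 8 + 6 + 4 + 16 + 24 + 6 = 96.
96 equals 96, so the answer is Yes.

Yes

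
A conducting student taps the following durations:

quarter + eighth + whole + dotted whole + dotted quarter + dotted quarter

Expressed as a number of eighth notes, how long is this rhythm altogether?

29

Each duration in eighth notes: quarter = 2; eighth = 1; whole = 8; dotted whole = 12; dotted quarter = 3; dotted quarter = 3.
Sum: 2 + 1 + 8 + 12 + 3 + 3 = 29 eighth notes.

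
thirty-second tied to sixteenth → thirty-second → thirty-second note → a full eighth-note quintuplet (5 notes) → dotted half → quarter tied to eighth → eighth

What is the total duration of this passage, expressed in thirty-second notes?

Express everything in thirty-second notes: thirty-second tied to sixteenth (thirty-second + sixteenth) = 3; thirty-second = 1; thirty-second note = 1; a full eighth-note quintuplet (5 notes) (five quintuplet eighths span one half) = 16; dotted half = 24; quarter tied to eighth (quarter + eighth) = 12; eighth = 4.
Total: 3 + 1 + 1 + 16 + 24 + 12 + 4 = 61 thirty-second notes.

61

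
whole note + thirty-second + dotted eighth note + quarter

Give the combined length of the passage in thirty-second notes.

In thirty-second notes: whole note = 32; thirty-second = 1; dotted eighth note = 6; quarter = 8.
Altogether 32 + 1 + 6 + 8 = 47 thirty-second notes.

47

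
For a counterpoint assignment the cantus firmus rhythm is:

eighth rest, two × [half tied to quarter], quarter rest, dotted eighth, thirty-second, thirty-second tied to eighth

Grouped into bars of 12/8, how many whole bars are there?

One bar of 12/8 = 48 thirty-second notes.
Each duration in thirty-second notes: eighth rest = 4; half tied to quarter (half + quarter) = 24; half tied to quarter (half + quarter) = 24; quarter rest = 8; dotted eighth = 6; thirty-second = 1; thirty-second tied to eighth (thirty-second + eighth) = 5.
Altogether 4 + 24 + 24 + 8 + 6 + 1 + 5 = 72.
72 ÷ 48 = 1 complete bar with 24 left over.

1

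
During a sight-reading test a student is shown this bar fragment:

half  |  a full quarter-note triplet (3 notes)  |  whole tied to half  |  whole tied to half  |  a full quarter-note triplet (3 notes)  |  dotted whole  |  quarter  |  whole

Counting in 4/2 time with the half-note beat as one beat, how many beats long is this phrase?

One half-note beat = 2 quarter notes.
Each duration in quarter notes: half = 2; a full quarter-note triplet (3 notes) (three triplet quarters span one half) = 2; whole tied to half (whole + half) = 6; whole tied to half (whole + half) = 6; a full quarter-note triplet (3 notes) (three triplet quarters span one half) = 2; dotted whole = 6; quarter = 1; whole = 4.
Altogether 2 + 2 + 6 + 6 + 2 + 6 + 1 + 4 = 29.
29 ÷ 2 = 14.5 beats.

14.5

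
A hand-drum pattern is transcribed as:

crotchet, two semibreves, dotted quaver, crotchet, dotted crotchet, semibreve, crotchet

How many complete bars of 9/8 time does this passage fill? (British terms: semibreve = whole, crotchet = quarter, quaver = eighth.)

3

One bar of 9/8 = 18 sixteenth notes.
Express everything in sixteenth notes: crotchet = 4; semibreve = 16; semibreve = 16; dotted quaver = 3; crotchet = 4; dotted crotchet = 6; semibreve = 16; crotchet = 4.
Altogether 4 + 16 + 16 + 3 + 4 + 6 + 16 + 4 = 69.
69 ÷ 18 = 3 complete bars with 15 left over.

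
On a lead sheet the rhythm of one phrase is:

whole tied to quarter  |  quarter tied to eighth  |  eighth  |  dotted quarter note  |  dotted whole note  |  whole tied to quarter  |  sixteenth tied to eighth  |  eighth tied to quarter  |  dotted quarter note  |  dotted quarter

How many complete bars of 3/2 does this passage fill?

One bar of 3/2 = 24 sixteenth notes.
Each duration in sixteenth notes: whole tied to quarter (whole + quarter) = 20; quarter tied to eighth (quarter + eighth) = 6; eighth = 2; dotted quarter note = 6; dotted whole note = 24; whole tied to quarter (whole + quarter) = 20; sixteenth tied to eighth (sixteenth + eighth) = 3; eighth tied to quarter (eighth + quarter) = 6; dotted quarter note = 6; dotted quarter = 6.
Sum: 20 + 6 + 2 + 6 + 24 + 20 + 3 + 6 + 6 + 6 = 99.
99 ÷ 24 = 4 complete bars with 3 left over.

4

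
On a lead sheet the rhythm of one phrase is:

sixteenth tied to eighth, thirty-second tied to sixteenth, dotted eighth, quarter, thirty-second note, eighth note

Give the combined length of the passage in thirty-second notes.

Each duration in thirty-second notes: sixteenth tied to eighth (sixteenth + eighth) = 6; thirty-second tied to sixteenth (thirty-second + sixteenth) = 3; dotted eighth = 6; quarter = 8; thirty-second note = 1; eighth note = 4.
Altogether 6 + 3 + 6 + 8 + 1 + 4 = 28 thirty-second notes.

28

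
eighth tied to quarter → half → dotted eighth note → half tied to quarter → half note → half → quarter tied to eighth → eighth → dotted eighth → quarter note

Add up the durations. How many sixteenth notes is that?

60

Convert each value to sixteenth notes: eighth tied to quarter (eighth + quarter) = 6; half = 8; dotted eighth note = 3; half tied to quarter (half + quarter) = 12; half note = 8; half = 8; quarter tied to eighth (quarter + eighth) = 6; eighth = 2; dotted eighth = 3; quarter note = 4.
Sum: 6 + 8 + 3 + 12 + 8 + 8 + 6 + 2 + 3 + 4 = 60 sixteenth notes.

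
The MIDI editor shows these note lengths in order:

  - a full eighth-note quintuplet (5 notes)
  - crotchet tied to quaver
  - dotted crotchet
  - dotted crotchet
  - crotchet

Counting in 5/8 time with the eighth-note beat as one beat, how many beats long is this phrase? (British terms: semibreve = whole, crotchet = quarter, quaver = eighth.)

15

One eighth-note beat = 2 sixteenth notes.
Each duration in sixteenth notes: a full eighth-note quintuplet (5 notes) (five quintuplet eighths span one half) = 8; crotchet tied to quaver (crotchet + quaver) = 6; dotted crotchet = 6; dotted crotchet = 6; crotchet = 4.
Altogether 8 + 6 + 6 + 6 + 4 = 30.
30 ÷ 2 = 15 beats.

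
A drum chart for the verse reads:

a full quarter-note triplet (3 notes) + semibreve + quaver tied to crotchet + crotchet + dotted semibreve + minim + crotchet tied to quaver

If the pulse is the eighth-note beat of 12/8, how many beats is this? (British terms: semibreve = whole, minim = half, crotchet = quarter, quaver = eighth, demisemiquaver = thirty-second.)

One eighth-note beat = 2 sixteenth notes.
Working in sixteenth notes: a full quarter-note triplet (3 notes) (three triplet quarters span one half) = 8; semibreve = 16; quaver tied to crotchet (quaver + crotchet) = 6; crotchet = 4; dotted semibreve = 24; minim = 8; crotchet tied to quaver (crotchet + quaver) = 6.
Adding: 8 + 16 + 6 + 4 + 24 + 8 + 6 = 72.
72 ÷ 2 = 36 beats.

36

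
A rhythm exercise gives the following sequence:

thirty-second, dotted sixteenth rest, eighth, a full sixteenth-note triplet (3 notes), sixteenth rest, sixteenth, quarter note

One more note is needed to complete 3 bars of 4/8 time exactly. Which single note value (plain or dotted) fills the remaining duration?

dotted half note

3 bars of 4/8 = 48 thirty-second notes.
Each duration in thirty-second notes: thirty-second = 1; dotted sixteenth rest = 3; eighth = 4; a full sixteenth-note triplet (3 notes) (three triplet sixteenths span one eighth) = 4; sixteenth rest = 2; sixteenth = 2; quarter note = 8.
Total: 1 + 3 + 4 + 4 + 2 + 2 + 8 = 24.
Remaining: 48 − 24 = 24 thirty-second notes, which is a dotted half note.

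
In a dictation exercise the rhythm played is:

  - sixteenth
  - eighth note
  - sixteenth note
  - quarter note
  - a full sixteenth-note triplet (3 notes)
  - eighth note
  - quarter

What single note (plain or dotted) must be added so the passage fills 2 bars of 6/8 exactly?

half note

2 bars of 6/8 = 24 sixteenth notes.
In sixteenth notes: sixteenth = 1; eighth note = 2; sixteenth note = 1; quarter note = 4; a full sixteenth-note triplet (3 notes) (three triplet sixteenths span one eighth) = 2; eighth note = 2; quarter = 4.
Adding: 1 + 2 + 1 + 4 + 2 + 2 + 4 = 16.
Remaining: 24 − 16 = 8 sixteenth notes, which is a half note.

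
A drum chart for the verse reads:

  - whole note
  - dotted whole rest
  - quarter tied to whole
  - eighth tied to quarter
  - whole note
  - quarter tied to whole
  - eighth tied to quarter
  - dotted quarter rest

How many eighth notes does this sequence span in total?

57

Working in eighth notes: whole note = 8; dotted whole rest = 12; quarter tied to whole (quarter + whole) = 10; eighth tied to quarter (eighth + quarter) = 3; whole note = 8; quarter tied to whole (quarter + whole) = 10; eighth tied to quarter (eighth + quarter) = 3; dotted quarter rest = 3.
Total: 8 + 12 + 10 + 3 + 8 + 10 + 3 + 3 = 57 eighth notes.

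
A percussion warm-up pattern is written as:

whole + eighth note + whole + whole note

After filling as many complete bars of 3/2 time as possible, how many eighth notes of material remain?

One bar of 3/2 = 12 eighth notes.
Each duration in eighth notes: whole = 8; eighth note = 1; whole = 8; whole note = 8.
Total: 8 + 1 + 8 + 8 = 25.
25 ÷ 12 = 2 complete bars with 1 eighth note remaining.

1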